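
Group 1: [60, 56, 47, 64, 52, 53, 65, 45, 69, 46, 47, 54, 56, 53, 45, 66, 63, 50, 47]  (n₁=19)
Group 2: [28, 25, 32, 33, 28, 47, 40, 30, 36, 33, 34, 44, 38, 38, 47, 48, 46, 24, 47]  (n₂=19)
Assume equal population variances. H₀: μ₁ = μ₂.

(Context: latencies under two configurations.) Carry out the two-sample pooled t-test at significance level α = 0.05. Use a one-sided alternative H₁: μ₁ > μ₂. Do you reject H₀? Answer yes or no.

reject H₀: yes

x̄₁=54.632, s₁=7.826, n₁=19
x̄₂=36.737, s₂=7.999, n₂=19
s_p² = [18·7.826² + 18·7.999²]/36 = 62.6140
SE = √(s_p²·(1/19+1/19)) = 2.5673
t = (54.632−36.737)/2.5673 = 6.9703
df = 36
p-value (one-sided, H₁ greater) = 0.00000
At α=0.05: p < α → reject H₀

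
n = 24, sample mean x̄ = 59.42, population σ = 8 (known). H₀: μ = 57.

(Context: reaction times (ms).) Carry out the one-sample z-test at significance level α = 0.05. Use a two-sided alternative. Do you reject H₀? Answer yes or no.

SE = σ/√n = 8/√24 = 1.6330
z = (x̄−μ₀)/SE = (59.42−57)/1.6330 = 1.4819
p-value (two-sided) = 0.13836
At α=0.05: p ≥ α → fail to reject H₀

reject H₀: no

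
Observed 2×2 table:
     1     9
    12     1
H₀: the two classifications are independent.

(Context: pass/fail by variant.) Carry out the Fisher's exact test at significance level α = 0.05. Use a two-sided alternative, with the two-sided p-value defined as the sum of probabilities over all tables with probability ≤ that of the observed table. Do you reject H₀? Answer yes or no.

Margins: r₁=10, r₂=13, c₁=13, c₂=10, n=23
p_obs = C(10,1)·C(13,12)/C(23,13); sum pmf over tables with pmf ≤ p_obs
p-value (two-sided) = 0.00011
At α=0.05: p < α → reject H₀

reject H₀: yes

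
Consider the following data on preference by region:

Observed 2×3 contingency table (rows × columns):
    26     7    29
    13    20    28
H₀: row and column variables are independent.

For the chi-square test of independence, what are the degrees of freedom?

degrees of freedom = 2

df = (r−1)(c−1) = (2−1)·(3−1) = 2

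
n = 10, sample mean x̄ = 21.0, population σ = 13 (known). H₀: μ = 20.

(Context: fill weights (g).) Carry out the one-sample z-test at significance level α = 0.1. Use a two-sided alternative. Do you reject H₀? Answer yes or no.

SE = σ/√n = 13/√10 = 4.1110
z = (x̄−μ₀)/SE = (21.0−20)/4.1110 = 0.2433
p-value (two-sided) = 0.80781
At α=0.1: p ≥ α → fail to reject H₀

reject H₀: no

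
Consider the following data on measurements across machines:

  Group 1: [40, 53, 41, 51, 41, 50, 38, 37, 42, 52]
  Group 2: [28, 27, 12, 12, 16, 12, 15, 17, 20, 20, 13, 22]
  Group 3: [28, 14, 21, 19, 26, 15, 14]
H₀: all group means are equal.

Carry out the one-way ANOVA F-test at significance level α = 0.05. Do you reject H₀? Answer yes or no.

reject H₀: yes

Group means [44.50, 17.83, 19.57], grand mean 27.448
SSB = Σnᵢ(x̄ᵢ−x̄)² = 4451.291; SSW = ΣΣ(x−x̄ᵢ)² = 899.881
MSB = 4451.291/2 = 2225.6457; MSW = 899.881/26 = 34.6108
F = MSB/MSW = 64.3049
df = (2, 26)
p-value (upper-tail) = 0.00000
At α=0.05: p < α → reject H₀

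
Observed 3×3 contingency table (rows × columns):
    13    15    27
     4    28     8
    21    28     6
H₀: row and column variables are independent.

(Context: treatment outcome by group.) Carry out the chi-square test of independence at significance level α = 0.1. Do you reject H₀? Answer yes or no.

reject H₀: yes

Row totals [55, 40, 55], col totals [38, 71, 41], n=150
χ² = (13−13.93)²/13.93 + (15−26.03)²/26.03 + (27−15.03)²/15.03 + (4−10.13)²/10.13 + (28−18.93)²/18.93 + (8−10.93)²/10.93 + (21−13.93)²/13.93 + (28−26.03)²/26.03 + (6−15.03)²/15.03 = 32.2659
df = 4
p-value (upper-tail) = 0.00000
At α=0.1: p < α → reject H₀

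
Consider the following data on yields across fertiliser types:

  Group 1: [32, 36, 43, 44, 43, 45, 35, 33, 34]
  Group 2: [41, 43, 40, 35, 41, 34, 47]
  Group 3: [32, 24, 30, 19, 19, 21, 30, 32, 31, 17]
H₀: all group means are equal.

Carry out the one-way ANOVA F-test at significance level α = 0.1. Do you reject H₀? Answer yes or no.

Group means [38.33, 40.14, 25.50], grand mean 33.885
SSB = Σnᵢ(x̄ᵢ−x̄)² = 1155.297; SSW = ΣΣ(x−x̄ᵢ)² = 679.357
MSB = 1155.297/2 = 577.6484; MSW = 679.357/23 = 29.5373
F = MSB/MSW = 19.5566
df = (2, 23)
p-value (upper-tail) = 0.00001
At α=0.1: p < α → reject H₀

reject H₀: yes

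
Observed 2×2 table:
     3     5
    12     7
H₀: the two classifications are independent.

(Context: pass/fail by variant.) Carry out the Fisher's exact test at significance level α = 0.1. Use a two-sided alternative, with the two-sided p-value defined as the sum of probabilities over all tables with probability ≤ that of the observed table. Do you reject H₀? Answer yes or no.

reject H₀: no

Margins: r₁=8, r₂=19, c₁=15, c₂=12, n=27
p_obs = C(8,3)·C(19,12)/C(27,15); sum pmf over tables with pmf ≤ p_obs
p-value (two-sided) = 0.39807
At α=0.1: p ≥ α → fail to reject H₀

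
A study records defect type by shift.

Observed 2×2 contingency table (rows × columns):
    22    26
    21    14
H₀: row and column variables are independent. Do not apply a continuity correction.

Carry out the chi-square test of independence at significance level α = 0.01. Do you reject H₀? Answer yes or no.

reject H₀: no

Row totals [48, 35], col totals [43, 40], n=83
χ² = (22−24.87)²/24.87 + (26−23.13)²/23.13 + (21−18.13)²/18.13 + (14−16.87)²/16.87 = 1.6270
df = 1
p-value (upper-tail) = 0.20212
At α=0.01: p ≥ α → fail to reject H₀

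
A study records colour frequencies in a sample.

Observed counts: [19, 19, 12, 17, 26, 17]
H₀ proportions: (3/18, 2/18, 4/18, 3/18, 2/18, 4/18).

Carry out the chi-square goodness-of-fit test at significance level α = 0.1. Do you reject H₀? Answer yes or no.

reject H₀: yes

n = 110; E_i = n·p_i = [18.33, 12.22, 24.44, 18.33, 12.22, 24.44]
χ² = (19−18.33)²/18.33 + (19−12.22)²/12.22 + (12−24.44)²/24.44 + (17−18.33)²/18.33 + (26−12.22)²/12.22 + (17−24.44)²/24.44 = 28.0136
df = 5
p-value (upper-tail) = 0.00004
At α=0.1: p < α → reject H₀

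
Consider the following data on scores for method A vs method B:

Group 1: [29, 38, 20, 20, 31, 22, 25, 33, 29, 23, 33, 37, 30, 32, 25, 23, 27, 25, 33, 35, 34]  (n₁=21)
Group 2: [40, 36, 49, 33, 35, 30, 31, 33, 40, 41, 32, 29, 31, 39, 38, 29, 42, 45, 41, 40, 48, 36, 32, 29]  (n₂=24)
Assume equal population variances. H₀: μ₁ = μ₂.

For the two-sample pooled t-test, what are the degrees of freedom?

df = n₁ + n₂ − 2 = 21 + 24 − 2 = 43

degrees of freedom = 43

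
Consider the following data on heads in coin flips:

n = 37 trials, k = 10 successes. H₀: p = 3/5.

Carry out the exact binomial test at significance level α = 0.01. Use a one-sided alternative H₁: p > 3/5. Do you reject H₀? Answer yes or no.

Exact binomial: n=37, k=10, p₀=3/5=0.6000
P(X≥10) from Σ C(n,i)·p₀^i·(1−p₀)^(n−i)
p-value (one-sided, H₁ greater) = 0.99999
At α=0.01: p ≥ α → fail to reject H₀

reject H₀: no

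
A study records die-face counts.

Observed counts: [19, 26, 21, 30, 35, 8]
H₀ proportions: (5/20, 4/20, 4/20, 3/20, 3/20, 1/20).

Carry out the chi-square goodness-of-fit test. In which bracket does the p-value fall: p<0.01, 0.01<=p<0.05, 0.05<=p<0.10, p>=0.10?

n = 139; E_i = n·p_i = [34.75, 27.80, 27.80, 20.85, 20.85, 6.95]
χ² = (19−34.75)²/34.75 + (26−27.80)²/27.80 + (21−27.80)²/27.80 + (30−20.85)²/20.85 + (35−20.85)²/20.85 + (8−6.95)²/6.95 = 22.6954
df = 5
p-value (upper-tail) = 0.00039
→ bracket: p<0.01

p-value bracket: p<0.01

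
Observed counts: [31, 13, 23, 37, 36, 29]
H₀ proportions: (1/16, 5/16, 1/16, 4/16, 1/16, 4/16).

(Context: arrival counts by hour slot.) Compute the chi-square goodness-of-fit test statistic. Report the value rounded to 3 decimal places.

test statistic = 150.271

n = 169; E_i = n·p_i = [10.56, 52.81, 10.56, 42.25, 10.56, 42.25]
χ² = (31−10.56)²/10.56 + (13−52.81)²/52.81 + (23−10.56)²/10.56 + (37−42.25)²/42.25 + (36−10.56)²/10.56 + (29−42.25)²/42.25 = 150.2710
df = 5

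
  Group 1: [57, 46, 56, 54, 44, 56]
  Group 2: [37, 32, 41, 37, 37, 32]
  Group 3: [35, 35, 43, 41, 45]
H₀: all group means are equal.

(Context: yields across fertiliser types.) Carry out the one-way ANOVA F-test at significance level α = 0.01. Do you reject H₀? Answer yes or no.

Group means [52.17, 36.00, 39.80], grand mean 42.824
SSB = Σnᵢ(x̄ᵢ−x̄)² = 848.837; SSW = ΣΣ(x−x̄ᵢ)² = 305.633
MSB = 848.837/2 = 424.4186; MSW = 305.633/14 = 21.8310
F = MSB/MSW = 19.4411
df = (2, 14)
p-value (upper-tail) = 0.00009
At α=0.01: p < α → reject H₀

reject H₀: yes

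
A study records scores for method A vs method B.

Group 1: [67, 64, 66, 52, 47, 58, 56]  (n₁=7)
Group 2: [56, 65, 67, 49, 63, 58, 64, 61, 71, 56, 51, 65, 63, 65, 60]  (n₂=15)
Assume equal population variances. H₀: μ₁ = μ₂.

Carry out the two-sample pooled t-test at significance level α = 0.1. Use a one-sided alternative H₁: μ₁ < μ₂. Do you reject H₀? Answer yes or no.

x̄₁=58.571, s₁=7.525, n₁=7
x̄₂=60.933, s₂=6.006, n₂=15
s_p² = [6·7.525² + 14·6.006²]/20 = 42.2324
SE = √(s_p²·(1/7+1/15)) = 2.9747
t = (58.571−60.933)/2.9747 = -0.7940
df = 20
p-value (one-sided, H₁ less) = 0.21826
At α=0.1: p ≥ α → fail to reject H₀

reject H₀: no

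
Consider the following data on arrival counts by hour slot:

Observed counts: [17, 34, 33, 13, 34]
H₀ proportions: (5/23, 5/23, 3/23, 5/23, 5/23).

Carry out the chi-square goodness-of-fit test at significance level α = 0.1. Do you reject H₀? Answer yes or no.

reject H₀: yes

n = 131; E_i = n·p_i = [28.48, 28.48, 17.09, 28.48, 28.48]
χ² = (17−28.48)²/28.48 + (34−28.48)²/28.48 + (33−17.09)²/17.09 + (13−28.48)²/28.48 + (34−28.48)²/28.48 = 30.0000
df = 4
p-value (upper-tail) = 0.00000
At α=0.1: p < α → reject H₀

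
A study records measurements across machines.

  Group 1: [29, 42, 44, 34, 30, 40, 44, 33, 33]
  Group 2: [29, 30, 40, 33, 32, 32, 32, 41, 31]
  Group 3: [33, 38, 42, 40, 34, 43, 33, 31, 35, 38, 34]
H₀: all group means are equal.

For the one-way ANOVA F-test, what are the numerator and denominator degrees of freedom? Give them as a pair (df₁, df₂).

degrees of freedom = [2, 26]

k = 3 groups, N = 29 total
df = (k−1, N−k) = (3−1, 29−3) = (2, 26)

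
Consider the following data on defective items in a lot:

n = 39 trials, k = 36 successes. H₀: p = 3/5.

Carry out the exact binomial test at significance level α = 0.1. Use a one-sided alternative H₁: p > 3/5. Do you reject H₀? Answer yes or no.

reject H₀: yes

Exact binomial: n=39, k=36, p₀=3/5=0.6000
P(X≥36) from Σ C(n,i)·p₀^i·(1−p₀)^(n−i)
p-value (one-sided, H₁ greater) = 0.00001
At α=0.1: p < α → reject H₀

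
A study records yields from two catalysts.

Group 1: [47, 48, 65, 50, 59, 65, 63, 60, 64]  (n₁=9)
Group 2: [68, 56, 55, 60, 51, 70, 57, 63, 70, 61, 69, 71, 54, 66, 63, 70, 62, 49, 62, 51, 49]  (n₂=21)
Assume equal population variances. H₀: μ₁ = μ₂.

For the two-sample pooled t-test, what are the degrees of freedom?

df = n₁ + n₂ − 2 = 9 + 21 − 2 = 28

degrees of freedom = 28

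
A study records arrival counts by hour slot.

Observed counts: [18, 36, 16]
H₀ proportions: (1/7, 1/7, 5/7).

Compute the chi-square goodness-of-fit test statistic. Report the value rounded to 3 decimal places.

test statistic = 97.120

n = 70; E_i = n·p_i = [10.00, 10.00, 50.00]
χ² = (18−10.00)²/10.00 + (36−10.00)²/10.00 + (16−50.00)²/50.00 = 97.1200
df = 2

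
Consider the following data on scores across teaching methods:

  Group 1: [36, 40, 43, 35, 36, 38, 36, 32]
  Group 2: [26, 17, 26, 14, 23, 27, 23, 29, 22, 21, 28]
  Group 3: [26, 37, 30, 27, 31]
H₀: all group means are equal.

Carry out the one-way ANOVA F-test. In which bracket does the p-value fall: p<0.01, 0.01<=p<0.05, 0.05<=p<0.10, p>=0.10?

p-value bracket: p<0.01

Group means [37.00, 23.27, 30.20], grand mean 29.292
SSB = Σnᵢ(x̄ᵢ−x̄)² = 877.977; SSW = ΣΣ(x−x̄ᵢ)² = 368.982
MSB = 877.977/2 = 438.9883; MSW = 368.982/21 = 17.5706
F = MSB/MSW = 24.9843
df = (2, 21)
p-value (upper-tail) = 0.00000
→ bracket: p<0.01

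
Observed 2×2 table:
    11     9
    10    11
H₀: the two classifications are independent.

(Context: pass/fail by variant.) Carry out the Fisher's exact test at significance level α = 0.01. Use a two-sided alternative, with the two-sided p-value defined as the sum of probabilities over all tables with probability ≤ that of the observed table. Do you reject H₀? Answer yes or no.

Margins: r₁=20, r₂=21, c₁=21, c₂=20, n=41
p_obs = C(20,11)·C(21,10)/C(41,21); sum pmf over tables with pmf ≤ p_obs
p-value (two-sided) = 0.75786
At α=0.01: p ≥ α → fail to reject H₀

reject H₀: no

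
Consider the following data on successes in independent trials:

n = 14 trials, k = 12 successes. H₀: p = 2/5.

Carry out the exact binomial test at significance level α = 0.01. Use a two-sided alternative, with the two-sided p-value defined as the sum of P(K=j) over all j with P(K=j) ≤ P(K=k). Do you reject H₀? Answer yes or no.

reject H₀: yes

Exact binomial: n=14, k=12, p₀=2/5=0.4000
P(X=j) = C(n,j)·p₀^j·(1−p₀)^(n−j); p = Σ P(X=j) over j with P(X=j) ≤ P(X=12)
p-value (two-sided) = 0.00061
At α=0.01: p < α → reject H₀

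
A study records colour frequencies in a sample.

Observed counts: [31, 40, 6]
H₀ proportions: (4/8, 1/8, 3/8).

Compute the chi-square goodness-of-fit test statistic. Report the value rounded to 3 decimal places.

n = 77; E_i = n·p_i = [38.50, 9.62, 28.88]
χ² = (31−38.50)²/38.50 + (40−9.62)²/9.62 + (6−28.88)²/28.88 = 115.4416
df = 2

test statistic = 115.442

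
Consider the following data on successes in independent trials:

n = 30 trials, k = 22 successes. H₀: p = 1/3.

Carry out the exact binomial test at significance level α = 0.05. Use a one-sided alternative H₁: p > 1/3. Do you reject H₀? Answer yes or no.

reject H₀: yes

Exact binomial: n=30, k=22, p₀=1/3=0.3333
P(X≥22) from Σ C(n,i)·p₀^i·(1−p₀)^(n−i)
p-value (one-sided, H₁ greater) = 0.00001
At α=0.05: p < α → reject H₀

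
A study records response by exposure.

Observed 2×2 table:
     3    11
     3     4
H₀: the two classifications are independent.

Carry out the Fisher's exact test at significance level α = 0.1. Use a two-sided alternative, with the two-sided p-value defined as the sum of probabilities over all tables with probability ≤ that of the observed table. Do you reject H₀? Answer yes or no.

Margins: r₁=14, r₂=7, c₁=6, c₂=15, n=21
p_obs = C(14,3)·C(7,3)/C(21,6); sum pmf over tables with pmf ≤ p_obs
p-value (two-sided) = 0.35436
At α=0.1: p ≥ α → fail to reject H₀

reject H₀: no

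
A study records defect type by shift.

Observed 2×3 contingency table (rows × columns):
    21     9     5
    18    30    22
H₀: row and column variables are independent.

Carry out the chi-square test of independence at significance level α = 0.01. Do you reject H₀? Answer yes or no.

Row totals [35, 70], col totals [39, 39, 27], n=105
χ² = (21−13.00)²/13.00 + (9−13.00)²/13.00 + (5−9.00)²/9.00 + (18−26.00)²/26.00 + (30−26.00)²/26.00 + (22−18.00)²/18.00 = 11.8974
df = 2
p-value (upper-tail) = 0.00261
At α=0.01: p < α → reject H₀

reject H₀: yes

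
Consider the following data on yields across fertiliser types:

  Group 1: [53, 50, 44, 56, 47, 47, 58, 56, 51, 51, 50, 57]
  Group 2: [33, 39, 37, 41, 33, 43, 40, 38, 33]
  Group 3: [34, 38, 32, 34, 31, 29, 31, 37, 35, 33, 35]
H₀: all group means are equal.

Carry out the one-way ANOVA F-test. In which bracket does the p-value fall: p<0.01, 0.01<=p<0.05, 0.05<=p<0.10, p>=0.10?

p-value bracket: p<0.01

Group means [51.67, 37.44, 33.55], grand mean 41.438
SSB = Σnᵢ(x̄ᵢ−x̄)² = 2084.259; SSW = ΣΣ(x−x̄ᵢ)² = 401.616
MSB = 2084.259/2 = 1042.1294; MSW = 401.616/29 = 13.8488
F = MSB/MSW = 75.2503
df = (2, 29)
p-value (upper-tail) = 0.00000
→ bracket: p<0.01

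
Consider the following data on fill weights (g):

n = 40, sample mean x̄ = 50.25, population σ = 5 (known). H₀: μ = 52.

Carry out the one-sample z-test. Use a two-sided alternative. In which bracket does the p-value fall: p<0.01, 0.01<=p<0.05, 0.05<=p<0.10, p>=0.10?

p-value bracket: 0.01<=p<0.05

SE = σ/√n = 5/√40 = 0.7906
z = (x̄−μ₀)/SE = (50.25−52)/0.7906 = -2.2136
p-value (two-sided) = 0.02686
→ bracket: 0.01<=p<0.05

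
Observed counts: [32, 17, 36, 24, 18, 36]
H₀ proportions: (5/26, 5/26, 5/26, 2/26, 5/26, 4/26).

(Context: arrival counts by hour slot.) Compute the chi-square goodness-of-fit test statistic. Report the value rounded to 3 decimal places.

n = 163; E_i = n·p_i = [31.35, 31.35, 31.35, 12.54, 31.35, 25.08]
χ² = (32−31.35)²/31.35 + (17−31.35)²/31.35 + (36−31.35)²/31.35 + (24−12.54)²/12.54 + (18−31.35)²/31.35 + (36−25.08)²/25.08 = 28.1877
df = 5

test statistic = 28.188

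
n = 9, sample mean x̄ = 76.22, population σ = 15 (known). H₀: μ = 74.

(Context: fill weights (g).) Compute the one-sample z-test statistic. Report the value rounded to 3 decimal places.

test statistic = 0.444

SE = σ/√n = 15/√9 = 5.0000
z = (x̄−μ₀)/SE = (76.22−74)/5.0000 = 0.4440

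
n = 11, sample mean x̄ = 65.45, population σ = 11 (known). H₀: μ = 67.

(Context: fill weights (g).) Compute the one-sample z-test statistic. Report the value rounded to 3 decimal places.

test statistic = -0.467

SE = σ/√n = 11/√11 = 3.3166
z = (x̄−μ₀)/SE = (65.45−67)/3.3166 = -0.4673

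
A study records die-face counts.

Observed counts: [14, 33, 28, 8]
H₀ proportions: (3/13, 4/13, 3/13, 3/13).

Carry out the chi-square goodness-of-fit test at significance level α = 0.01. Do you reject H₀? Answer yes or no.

reject H₀: yes

n = 83; E_i = n·p_i = [19.15, 25.54, 19.15, 19.15]
χ² = (14−19.15)²/19.15 + (33−25.54)²/25.54 + (28−19.15)²/19.15 + (8−19.15)²/19.15 = 14.1476
df = 3
p-value (upper-tail) = 0.00271
At α=0.01: p < α → reject H₀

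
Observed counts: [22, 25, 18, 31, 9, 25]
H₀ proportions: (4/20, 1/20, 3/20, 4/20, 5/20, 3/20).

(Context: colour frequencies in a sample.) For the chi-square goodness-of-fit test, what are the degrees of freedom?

degrees of freedom = 5

df = k − 1 = 6 − 1 = 5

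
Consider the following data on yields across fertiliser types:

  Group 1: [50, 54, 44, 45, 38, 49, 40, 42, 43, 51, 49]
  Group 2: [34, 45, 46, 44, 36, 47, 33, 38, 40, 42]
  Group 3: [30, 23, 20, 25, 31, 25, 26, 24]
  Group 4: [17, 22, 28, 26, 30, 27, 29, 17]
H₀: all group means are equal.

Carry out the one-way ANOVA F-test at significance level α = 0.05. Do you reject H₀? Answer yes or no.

reject H₀: yes

Group means [45.91, 40.50, 25.50, 24.50], grand mean 35.405
SSB = Σnᵢ(x̄ᵢ−x̄)² = 3209.510; SSW = ΣΣ(x−x̄ᵢ)² = 765.409
MSB = 3209.510/3 = 1069.8366; MSW = 765.409/33 = 23.1942
F = MSB/MSW = 46.1251
df = (3, 33)
p-value (upper-tail) = 0.00000
At α=0.05: p < α → reject H₀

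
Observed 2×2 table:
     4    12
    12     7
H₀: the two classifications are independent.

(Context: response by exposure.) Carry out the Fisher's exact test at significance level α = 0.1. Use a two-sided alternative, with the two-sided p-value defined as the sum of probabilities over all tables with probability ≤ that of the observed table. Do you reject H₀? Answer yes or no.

reject H₀: yes

Margins: r₁=16, r₂=19, c₁=16, c₂=19, n=35
p_obs = C(16,4)·C(19,12)/C(35,16); sum pmf over tables with pmf ≤ p_obs
p-value (two-sided) = 0.04108
At α=0.1: p < α → reject H₀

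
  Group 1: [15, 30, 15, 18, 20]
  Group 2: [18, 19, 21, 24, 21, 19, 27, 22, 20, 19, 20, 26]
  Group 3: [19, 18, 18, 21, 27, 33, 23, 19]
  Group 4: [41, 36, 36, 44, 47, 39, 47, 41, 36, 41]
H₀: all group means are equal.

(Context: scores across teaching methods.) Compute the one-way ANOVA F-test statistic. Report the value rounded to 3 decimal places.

Group means [19.60, 21.33, 22.25, 40.80], grand mean 26.857
SSB = Σnᵢ(x̄ᵢ−x̄)² = 2743.319; SSW = ΣΣ(x−x̄ᵢ)² = 602.967
MSB = 2743.319/3 = 914.4397; MSW = 602.967/31 = 19.4505
F = MSB/MSW = 47.0136
df = (3, 31)

test statistic = 47.014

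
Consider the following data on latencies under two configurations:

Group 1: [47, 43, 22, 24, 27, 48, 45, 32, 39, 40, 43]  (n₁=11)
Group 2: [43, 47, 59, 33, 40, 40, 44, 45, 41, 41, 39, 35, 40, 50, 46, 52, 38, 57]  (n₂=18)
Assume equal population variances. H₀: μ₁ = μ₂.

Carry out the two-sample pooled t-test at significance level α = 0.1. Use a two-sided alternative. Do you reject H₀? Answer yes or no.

reject H₀: yes

x̄₁=37.273, s₁=9.424, n₁=11
x̄₂=43.889, s₂=7.020, n₂=18
s_p² = [10·9.424² + 17·7.020²]/27 = 63.9244
SE = √(s_p²·(1/11+1/18)) = 3.0598
t = (37.273−43.889)/3.0598 = -2.1623
df = 27
p-value (two-sided) = 0.03962
At α=0.1: p < α → reject H₀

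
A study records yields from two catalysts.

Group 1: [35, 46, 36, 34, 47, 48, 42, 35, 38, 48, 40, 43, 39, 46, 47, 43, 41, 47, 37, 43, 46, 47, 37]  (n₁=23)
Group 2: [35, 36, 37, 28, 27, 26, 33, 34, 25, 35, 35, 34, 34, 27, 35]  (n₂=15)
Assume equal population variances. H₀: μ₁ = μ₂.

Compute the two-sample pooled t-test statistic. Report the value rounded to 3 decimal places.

x̄₁=41.957, s₁=4.772, n₁=23
x̄₂=32.067, s₂=4.148, n₂=15
s_p² = [22·4.772² + 14·4.148²]/36 = 20.6081
SE = √(s_p²·(1/23+1/15)) = 1.5066
t = (41.957−32.067)/1.5066 = 6.5643
df = 36

test statistic = 6.564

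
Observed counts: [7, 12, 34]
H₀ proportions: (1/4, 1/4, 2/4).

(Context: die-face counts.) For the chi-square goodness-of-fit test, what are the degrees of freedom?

degrees of freedom = 2

df = k − 1 = 3 − 1 = 2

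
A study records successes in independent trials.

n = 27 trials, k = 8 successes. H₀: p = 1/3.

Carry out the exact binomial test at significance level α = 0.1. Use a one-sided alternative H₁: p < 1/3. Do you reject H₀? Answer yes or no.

reject H₀: no

Exact binomial: n=27, k=8, p₀=1/3=0.3333
P(X≤8) from Σ C(n,i)·p₀^i·(1−p₀)^(n−i)
p-value (one-sided, H₁ less) = 0.42810
At α=0.1: p ≥ α → fail to reject H₀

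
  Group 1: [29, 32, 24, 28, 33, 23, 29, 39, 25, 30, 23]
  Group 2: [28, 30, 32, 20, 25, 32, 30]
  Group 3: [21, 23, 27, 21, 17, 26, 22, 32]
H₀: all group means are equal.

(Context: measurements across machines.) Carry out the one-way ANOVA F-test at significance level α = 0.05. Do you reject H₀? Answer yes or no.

Group means [28.64, 28.14, 23.62], grand mean 26.962
SSB = Σnᵢ(x̄ᵢ−x̄)² = 129.684; SSW = ΣΣ(x−x̄ᵢ)² = 499.278
MSB = 129.684/2 = 64.8420; MSW = 499.278/23 = 21.7077
F = MSB/MSW = 2.9870
df = (2, 23)
p-value (upper-tail) = 0.07027
At α=0.05: p ≥ α → fail to reject H₀

reject H₀: no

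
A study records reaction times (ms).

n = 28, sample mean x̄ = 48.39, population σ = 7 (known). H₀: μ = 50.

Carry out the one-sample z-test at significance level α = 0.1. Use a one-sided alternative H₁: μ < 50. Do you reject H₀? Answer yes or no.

reject H₀: no

SE = σ/√n = 7/√28 = 1.3229
z = (x̄−μ₀)/SE = (48.39−50)/1.3229 = -1.2170
p-value (one-sided, H₁ less) = 0.11179
At α=0.1: p ≥ α → fail to reject H₀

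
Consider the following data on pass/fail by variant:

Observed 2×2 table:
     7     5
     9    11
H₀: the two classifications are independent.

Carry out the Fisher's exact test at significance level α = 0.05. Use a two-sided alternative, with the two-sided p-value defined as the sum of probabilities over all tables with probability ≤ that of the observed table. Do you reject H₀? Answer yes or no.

reject H₀: no

Margins: r₁=12, r₂=20, c₁=16, c₂=16, n=32
p_obs = C(12,7)·C(20,9)/C(32,16); sum pmf over tables with pmf ≤ p_obs
p-value (two-sided) = 0.71599
At α=0.05: p ≥ α → fail to reject H₀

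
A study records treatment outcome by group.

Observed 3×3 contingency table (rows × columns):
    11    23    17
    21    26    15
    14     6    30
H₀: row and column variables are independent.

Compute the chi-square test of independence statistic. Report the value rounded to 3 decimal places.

Row totals [51, 62, 50], col totals [46, 55, 62], n=163
χ² = (11−14.39)²/14.39 + (23−17.21)²/17.21 + (17−19.40)²/19.40 + (21−17.50)²/17.50 + (26−20.92)²/20.92 + (15−23.58)²/23.58 + (14−14.11)²/14.11 + (6−16.87)²/16.87 + (30−19.02)²/19.02 = 21.4507
df = 4

test statistic = 21.451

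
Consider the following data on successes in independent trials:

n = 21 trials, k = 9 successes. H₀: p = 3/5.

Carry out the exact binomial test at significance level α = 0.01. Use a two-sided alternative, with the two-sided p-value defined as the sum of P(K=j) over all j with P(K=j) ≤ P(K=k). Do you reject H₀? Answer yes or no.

Exact binomial: n=21, k=9, p₀=3/5=0.6000
P(X=j) = C(n,j)·p₀^j·(1−p₀)^(n−j); p = Σ P(X=j) over j with P(X=j) ≤ P(X=9)
p-value (two-sided) = 0.12188
At α=0.01: p ≥ α → fail to reject H₀

reject H₀: no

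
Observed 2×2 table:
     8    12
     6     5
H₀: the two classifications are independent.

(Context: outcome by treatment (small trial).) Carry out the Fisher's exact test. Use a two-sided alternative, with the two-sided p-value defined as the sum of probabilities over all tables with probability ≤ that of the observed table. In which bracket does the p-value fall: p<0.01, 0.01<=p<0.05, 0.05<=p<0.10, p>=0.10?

Margins: r₁=20, r₂=11, c₁=14, c₂=17, n=31
p_obs = C(20,8)·C(11,6)/C(31,14); sum pmf over tables with pmf ≤ p_obs
p-value (two-sided) = 0.47747
→ bracket: p>=0.10

p-value bracket: p>=0.10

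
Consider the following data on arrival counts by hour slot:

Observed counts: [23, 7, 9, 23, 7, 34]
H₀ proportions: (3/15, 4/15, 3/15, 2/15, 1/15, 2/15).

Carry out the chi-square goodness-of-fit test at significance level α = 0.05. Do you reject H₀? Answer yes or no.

reject H₀: yes

n = 103; E_i = n·p_i = [20.60, 27.47, 20.60, 13.73, 6.87, 13.73]
χ² = (23−20.60)²/20.60 + (7−27.47)²/27.47 + (9−20.60)²/20.60 + (23−13.73)²/13.73 + (7−6.87)²/6.87 + (34−13.73)²/13.73 = 58.2257
df = 5
p-value (upper-tail) = 0.00000
At α=0.05: p < α → reject H₀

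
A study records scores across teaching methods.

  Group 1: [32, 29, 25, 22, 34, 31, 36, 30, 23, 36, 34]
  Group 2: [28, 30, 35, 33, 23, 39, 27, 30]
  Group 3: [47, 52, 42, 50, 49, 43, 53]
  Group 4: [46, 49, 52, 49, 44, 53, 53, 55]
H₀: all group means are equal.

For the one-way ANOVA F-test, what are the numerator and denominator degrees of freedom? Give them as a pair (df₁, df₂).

degrees of freedom = [3, 30]

k = 4 groups, N = 34 total
df = (k−1, N−k) = (4−1, 34−4) = (3, 30)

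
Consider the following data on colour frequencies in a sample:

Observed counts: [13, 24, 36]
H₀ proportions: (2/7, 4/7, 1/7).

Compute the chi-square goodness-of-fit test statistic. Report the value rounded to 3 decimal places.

test statistic = 73.185

n = 73; E_i = n·p_i = [20.86, 41.71, 10.43]
χ² = (13−20.86)²/20.86 + (24−41.71)²/41.71 + (36−10.43)²/10.43 = 73.1849
df = 2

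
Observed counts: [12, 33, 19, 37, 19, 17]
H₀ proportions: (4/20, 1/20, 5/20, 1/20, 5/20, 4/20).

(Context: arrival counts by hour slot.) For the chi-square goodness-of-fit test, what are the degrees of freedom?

degrees of freedom = 5

df = k − 1 = 6 − 1 = 5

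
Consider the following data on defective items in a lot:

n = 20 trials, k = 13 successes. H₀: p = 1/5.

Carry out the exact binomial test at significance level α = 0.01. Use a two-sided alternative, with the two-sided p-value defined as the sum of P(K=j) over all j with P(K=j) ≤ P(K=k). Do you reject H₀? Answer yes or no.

Exact binomial: n=20, k=13, p₀=1/5=0.2000
P(X=j) = C(n,j)·p₀^j·(1−p₀)^(n−j); p = Σ P(X=j) over j with P(X=j) ≤ P(X=13)
p-value (two-sided) = 0.00002
At α=0.01: p < α → reject H₀

reject H₀: yes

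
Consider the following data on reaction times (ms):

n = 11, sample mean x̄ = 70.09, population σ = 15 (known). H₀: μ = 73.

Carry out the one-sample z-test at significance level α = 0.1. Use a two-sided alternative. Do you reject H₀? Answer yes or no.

reject H₀: no

SE = σ/√n = 15/√11 = 4.5227
z = (x̄−μ₀)/SE = (70.09−73)/4.5227 = -0.6434
p-value (two-sided) = 0.51995
At α=0.1: p ≥ α → fail to reject H₀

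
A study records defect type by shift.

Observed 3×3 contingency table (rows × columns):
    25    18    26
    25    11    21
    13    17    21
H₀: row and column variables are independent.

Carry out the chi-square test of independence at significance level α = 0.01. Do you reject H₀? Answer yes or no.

reject H₀: no

Row totals [69, 57, 51], col totals [63, 46, 68], n=177
χ² = (25−24.56)²/24.56 + (18−17.93)²/17.93 + (26−26.51)²/26.51 + (25−20.29)²/20.29 + (11−14.81)²/14.81 + (21−21.90)²/21.90 + (13−18.15)²/18.15 + (17−13.25)²/13.25 + (21−19.59)²/19.59 = 4.7530
df = 4
p-value (upper-tail) = 0.31360
At α=0.01: p ≥ α → fail to reject H₀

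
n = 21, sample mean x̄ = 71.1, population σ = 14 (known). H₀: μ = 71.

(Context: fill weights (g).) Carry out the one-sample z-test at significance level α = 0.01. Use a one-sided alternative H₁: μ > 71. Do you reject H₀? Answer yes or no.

reject H₀: no

SE = σ/√n = 14/√21 = 3.0551
z = (x̄−μ₀)/SE = (71.1−71)/3.0551 = 0.0327
p-value (one-sided, H₁ greater) = 0.48694
At α=0.01: p ≥ α → fail to reject H₀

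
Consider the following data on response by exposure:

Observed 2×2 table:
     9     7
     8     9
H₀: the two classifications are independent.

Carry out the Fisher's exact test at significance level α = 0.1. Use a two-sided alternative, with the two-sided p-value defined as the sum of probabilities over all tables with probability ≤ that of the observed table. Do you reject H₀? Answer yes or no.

Margins: r₁=16, r₂=17, c₁=17, c₂=16, n=33
p_obs = C(16,9)·C(17,8)/C(33,17); sum pmf over tables with pmf ≤ p_obs
p-value (two-sided) = 0.73186
At α=0.1: p ≥ α → fail to reject H₀

reject H₀: no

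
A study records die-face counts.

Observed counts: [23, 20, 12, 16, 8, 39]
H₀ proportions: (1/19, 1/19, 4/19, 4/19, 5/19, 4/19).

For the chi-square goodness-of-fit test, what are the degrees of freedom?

degrees of freedom = 5

df = k − 1 = 6 − 1 = 5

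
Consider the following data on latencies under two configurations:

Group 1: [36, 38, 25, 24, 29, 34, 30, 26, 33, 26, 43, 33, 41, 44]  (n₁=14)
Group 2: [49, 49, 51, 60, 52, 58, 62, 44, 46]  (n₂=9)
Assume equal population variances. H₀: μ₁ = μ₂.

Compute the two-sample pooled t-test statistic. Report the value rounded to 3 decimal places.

x̄₁=33.000, s₁=6.725, n₁=14
x̄₂=52.333, s₂=6.305, n₂=9
s_p² = [13·6.725² + 8·6.305²]/21 = 43.1429
SE = √(s_p²·(1/14+1/9)) = 2.8063
t = (33.000−52.333)/2.8063 = -6.8893
df = 21

test statistic = -6.889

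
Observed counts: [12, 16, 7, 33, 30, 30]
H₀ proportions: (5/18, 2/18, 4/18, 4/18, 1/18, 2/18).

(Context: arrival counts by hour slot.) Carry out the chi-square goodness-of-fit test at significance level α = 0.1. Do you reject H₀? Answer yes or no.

reject H₀: yes

n = 128; E_i = n·p_i = [35.56, 14.22, 28.44, 28.44, 7.11, 14.22]
χ² = (12−35.56)²/35.56 + (16−14.22)²/14.22 + (7−28.44)²/28.44 + (33−28.44)²/28.44 + (30−7.11)²/7.11 + (30−14.22)²/14.22 = 123.9016
df = 5
p-value (upper-tail) = 0.00000
At α=0.1: p < α → reject H₀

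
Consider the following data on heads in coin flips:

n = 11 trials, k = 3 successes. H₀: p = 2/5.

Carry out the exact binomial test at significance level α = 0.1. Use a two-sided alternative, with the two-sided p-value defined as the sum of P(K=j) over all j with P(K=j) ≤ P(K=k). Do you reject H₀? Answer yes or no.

reject H₀: no

Exact binomial: n=11, k=3, p₀=2/5=0.4000
P(X=j) = C(n,j)·p₀^j·(1−p₀)^(n−j); p = Σ P(X=j) over j with P(X=j) ≤ P(X=3)
p-value (two-sided) = 0.54279
At α=0.1: p ≥ α → fail to reject H₀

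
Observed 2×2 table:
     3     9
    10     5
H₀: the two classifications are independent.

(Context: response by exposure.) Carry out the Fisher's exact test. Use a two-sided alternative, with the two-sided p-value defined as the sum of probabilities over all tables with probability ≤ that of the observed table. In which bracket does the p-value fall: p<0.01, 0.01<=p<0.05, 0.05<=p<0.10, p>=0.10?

p-value bracket: 0.05<=p<0.10

Margins: r₁=12, r₂=15, c₁=13, c₂=14, n=27
p_obs = C(12,3)·C(15,10)/C(27,13); sum pmf over tables with pmf ≤ p_obs
p-value (two-sided) = 0.05424
→ bracket: 0.05<=p<0.10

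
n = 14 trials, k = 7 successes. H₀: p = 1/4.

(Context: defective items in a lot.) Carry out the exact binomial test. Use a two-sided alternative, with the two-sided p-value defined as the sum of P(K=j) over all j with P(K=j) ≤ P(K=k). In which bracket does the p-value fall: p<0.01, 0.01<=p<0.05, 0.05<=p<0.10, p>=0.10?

Exact binomial: n=14, k=7, p₀=1/4=0.2500
P(X=j) = C(n,j)·p₀^j·(1−p₀)^(n−j); p = Σ P(X=j) over j with P(X=j) ≤ P(X=7)
p-value (two-sided) = 0.05609
→ bracket: 0.05<=p<0.10

p-value bracket: 0.05<=p<0.10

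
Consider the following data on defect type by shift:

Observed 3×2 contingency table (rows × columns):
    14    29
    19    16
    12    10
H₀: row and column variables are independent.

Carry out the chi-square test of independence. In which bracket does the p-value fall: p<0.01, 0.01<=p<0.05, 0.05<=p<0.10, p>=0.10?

Row totals [43, 35, 22], col totals [45, 55], n=100
χ² = (14−19.35)²/19.35 + (29−23.65)²/23.65 + (19−15.75)²/15.75 + (16−19.25)²/19.25 + (12−9.90)²/9.90 + (10−12.10)²/12.10 = 4.7187
df = 2
p-value (upper-tail) = 0.09448
→ bracket: 0.05<=p<0.10

p-value bracket: 0.05<=p<0.10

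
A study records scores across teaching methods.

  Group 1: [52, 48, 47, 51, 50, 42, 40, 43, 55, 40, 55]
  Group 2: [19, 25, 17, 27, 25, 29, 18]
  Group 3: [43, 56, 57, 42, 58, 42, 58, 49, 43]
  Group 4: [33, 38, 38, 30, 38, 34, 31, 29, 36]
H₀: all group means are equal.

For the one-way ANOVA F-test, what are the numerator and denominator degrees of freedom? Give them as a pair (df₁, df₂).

k = 4 groups, N = 36 total
df = (k−1, N−k) = (4−1, 36−4) = (3, 32)

degrees of freedom = [3, 32]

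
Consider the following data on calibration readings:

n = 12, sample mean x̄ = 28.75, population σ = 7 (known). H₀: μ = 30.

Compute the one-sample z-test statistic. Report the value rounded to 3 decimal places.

test statistic = -0.619

SE = σ/√n = 7/√12 = 2.0207
z = (x̄−μ₀)/SE = (28.75−30)/2.0207 = -0.6186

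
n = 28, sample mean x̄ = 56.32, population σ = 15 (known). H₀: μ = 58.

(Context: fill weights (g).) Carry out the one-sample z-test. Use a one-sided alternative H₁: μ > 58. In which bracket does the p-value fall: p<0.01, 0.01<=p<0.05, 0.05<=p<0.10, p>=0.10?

p-value bracket: p>=0.10

SE = σ/√n = 15/√28 = 2.8347
z = (x̄−μ₀)/SE = (56.32−58)/2.8347 = -0.5926
p-value (one-sided, H₁ greater) = 0.72329
→ bracket: p>=0.10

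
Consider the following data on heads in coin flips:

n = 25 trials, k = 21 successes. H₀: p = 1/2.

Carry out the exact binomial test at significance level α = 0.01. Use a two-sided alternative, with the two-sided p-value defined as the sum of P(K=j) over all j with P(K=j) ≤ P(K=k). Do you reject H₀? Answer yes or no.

reject H₀: yes

Exact binomial: n=25, k=21, p₀=1/2=0.5000
P(X=j) = C(n,j)·p₀^j·(1−p₀)^(n−j); p = Σ P(X=j) over j with P(X=j) ≤ P(X=21)
p-value (two-sided) = 0.00091
At α=0.01: p < α → reject H₀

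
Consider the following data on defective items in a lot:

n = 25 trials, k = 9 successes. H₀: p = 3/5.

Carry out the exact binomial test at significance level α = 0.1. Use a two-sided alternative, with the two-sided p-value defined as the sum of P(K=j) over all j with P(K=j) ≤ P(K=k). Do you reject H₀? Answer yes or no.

Exact binomial: n=25, k=9, p₀=3/5=0.6000
P(X=j) = C(n,j)·p₀^j·(1−p₀)^(n−j); p = Σ P(X=j) over j with P(X=j) ≤ P(X=9)
p-value (two-sided) = 0.02264
At α=0.1: p < α → reject H₀

reject H₀: yes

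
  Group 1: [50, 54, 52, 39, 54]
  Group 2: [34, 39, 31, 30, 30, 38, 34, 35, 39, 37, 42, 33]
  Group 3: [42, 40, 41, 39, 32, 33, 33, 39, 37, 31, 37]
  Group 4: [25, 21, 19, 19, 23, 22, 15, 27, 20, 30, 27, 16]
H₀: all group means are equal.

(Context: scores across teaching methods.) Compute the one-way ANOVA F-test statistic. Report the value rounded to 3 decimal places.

test statistic = 52.168

Group means [49.80, 35.17, 36.73, 22.00], grand mean 33.475
SSB = Σnᵢ(x̄ᵢ−x̄)² = 3063.327; SSW = ΣΣ(x−x̄ᵢ)² = 704.648
MSB = 3063.327/3 = 1021.1088; MSW = 704.648/36 = 19.5736
F = MSB/MSW = 52.1677
df = (3, 36)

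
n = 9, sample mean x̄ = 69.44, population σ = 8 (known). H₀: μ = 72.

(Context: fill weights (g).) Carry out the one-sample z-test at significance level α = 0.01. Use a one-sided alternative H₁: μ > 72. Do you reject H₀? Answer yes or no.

SE = σ/√n = 8/√9 = 2.6667
z = (x̄−μ₀)/SE = (69.44−72)/2.6667 = -0.9600
p-value (one-sided, H₁ greater) = 0.83147
At α=0.01: p ≥ α → fail to reject H₀

reject H₀: no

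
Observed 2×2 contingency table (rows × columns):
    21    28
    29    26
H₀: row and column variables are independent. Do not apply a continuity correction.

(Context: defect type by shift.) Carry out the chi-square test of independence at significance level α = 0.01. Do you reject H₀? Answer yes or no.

reject H₀: no

Row totals [49, 55], col totals [50, 54], n=104
χ² = (21−23.56)²/23.56 + (28−25.44)²/25.44 + (29−26.44)²/26.44 + (26−28.56)²/28.56 = 1.0113
df = 1
p-value (upper-tail) = 0.31459
At α=0.01: p ≥ α → fail to reject H₀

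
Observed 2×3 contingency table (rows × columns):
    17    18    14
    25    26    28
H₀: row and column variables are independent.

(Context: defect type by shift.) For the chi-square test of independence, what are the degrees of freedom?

degrees of freedom = 2

df = (r−1)(c−1) = (2−1)·(3−1) = 2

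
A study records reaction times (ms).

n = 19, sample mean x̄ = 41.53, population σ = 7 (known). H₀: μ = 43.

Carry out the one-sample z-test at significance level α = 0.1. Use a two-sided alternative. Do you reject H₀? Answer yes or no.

reject H₀: no

SE = σ/√n = 7/√19 = 1.6059
z = (x̄−μ₀)/SE = (41.53−43)/1.6059 = -0.9154
p-value (two-sided) = 0.36000
At α=0.1: p ≥ α → fail to reject H₀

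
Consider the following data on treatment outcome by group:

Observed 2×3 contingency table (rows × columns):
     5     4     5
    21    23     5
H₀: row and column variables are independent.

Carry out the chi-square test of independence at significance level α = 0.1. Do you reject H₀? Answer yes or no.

reject H₀: yes

Row totals [14, 49], col totals [26, 27, 10], n=63
χ² = (5−5.78)²/5.78 + (4−6.00)²/6.00 + (5−2.22)²/2.22 + (21−20.22)²/20.22 + (23−21.00)²/21.00 + (5−7.78)²/7.78 = 5.4560
df = 2
p-value (upper-tail) = 0.06535
At α=0.1: p < α → reject H₀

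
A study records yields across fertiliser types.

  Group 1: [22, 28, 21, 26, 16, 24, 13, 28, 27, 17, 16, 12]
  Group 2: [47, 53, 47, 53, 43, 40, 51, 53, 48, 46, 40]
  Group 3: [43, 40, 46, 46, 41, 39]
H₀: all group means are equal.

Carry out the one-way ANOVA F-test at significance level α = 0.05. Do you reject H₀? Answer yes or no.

reject H₀: yes

Group means [20.83, 47.36, 42.50], grand mean 35.379
SSB = Σnᵢ(x̄ᵢ−x̄)² = 4423.115; SSW = ΣΣ(x−x̄ᵢ)² = 663.712
MSB = 4423.115/2 = 2211.5577; MSW = 663.712/26 = 25.5274
F = MSB/MSW = 86.6347
df = (2, 26)
p-value (upper-tail) = 0.00000
At α=0.05: p < α → reject H₀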